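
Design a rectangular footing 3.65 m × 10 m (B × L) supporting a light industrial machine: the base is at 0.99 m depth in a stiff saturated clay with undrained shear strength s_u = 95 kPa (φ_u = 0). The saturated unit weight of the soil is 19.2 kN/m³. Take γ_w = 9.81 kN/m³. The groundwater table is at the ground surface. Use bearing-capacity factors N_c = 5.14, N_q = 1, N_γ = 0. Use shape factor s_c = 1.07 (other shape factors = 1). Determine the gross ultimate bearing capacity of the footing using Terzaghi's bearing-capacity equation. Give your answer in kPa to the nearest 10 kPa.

q_ult ≈ 530 kPa

γ' = 19.2 − 9.81 = 9.39 kN/m³ (submerged throughout). q = 9.39 × 0.99 = 9.2961 kPa.
c·N_c·s_c = 95 × 5.14 × 1.07 = 522.48 kPa
q·N_q = 9.2961 × 1 = 9.2961 kPa
q_ult = 522.48 + 9.2961 = 531.78 kPa.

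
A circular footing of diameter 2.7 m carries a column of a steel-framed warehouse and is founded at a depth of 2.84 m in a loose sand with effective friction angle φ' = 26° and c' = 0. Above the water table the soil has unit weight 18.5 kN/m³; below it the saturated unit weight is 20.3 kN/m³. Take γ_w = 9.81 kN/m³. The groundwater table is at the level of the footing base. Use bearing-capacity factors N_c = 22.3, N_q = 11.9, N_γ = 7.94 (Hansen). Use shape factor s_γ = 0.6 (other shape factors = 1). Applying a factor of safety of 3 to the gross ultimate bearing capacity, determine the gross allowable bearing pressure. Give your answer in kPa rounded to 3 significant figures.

q_all ≈ 231 kPa

q = γ·D_f = 18.5 × 2.84 = 52.54 kPa.
For the ½γBN_γ term take γ' = 20.3 − 9.81 = 10.49 kN/m³ (soil below base is submerged).
q·N_q = 52.54 × 11.9 = 625.23 kPa
0.5·γ·B·N_γ·s_γ = 0.5 × 10.49 × 2.7 × 7.94 × 0.6 = 67.465 kPa
q_ult = 625.23 + 67.465 = 692.69 kPa.
q_all = q_ult / FS = 692.69 / 3 = 230.9 kPa.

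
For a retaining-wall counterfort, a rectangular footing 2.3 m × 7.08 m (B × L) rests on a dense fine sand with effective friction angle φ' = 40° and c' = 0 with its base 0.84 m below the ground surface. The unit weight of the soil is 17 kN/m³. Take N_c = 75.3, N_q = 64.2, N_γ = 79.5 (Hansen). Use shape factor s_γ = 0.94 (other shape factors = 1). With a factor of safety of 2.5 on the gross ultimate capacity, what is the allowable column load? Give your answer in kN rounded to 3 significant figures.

Overburden at base level: q = 17 × 0.84 = 14.28 kPa.
Surcharge term q·N_q = 14.28 × 64.2 = 916.78 kPa; self-weight term 0.5·γ·B·N_γ·s_γ = 0.5 × 17 × 2.3 × 79.5 × 0.94 = 1461 kPa.
q_ult = 916.78 + 1461 = 2377.7 kPa.
Gross allowable pressure q_all = 2377.7 / 2.5 = 951.1 kPa.
Footing area = 16.284 m², so allowable column load = 951.1 × 16.284 = 15488 kN.

P_all ≈ 15500 kN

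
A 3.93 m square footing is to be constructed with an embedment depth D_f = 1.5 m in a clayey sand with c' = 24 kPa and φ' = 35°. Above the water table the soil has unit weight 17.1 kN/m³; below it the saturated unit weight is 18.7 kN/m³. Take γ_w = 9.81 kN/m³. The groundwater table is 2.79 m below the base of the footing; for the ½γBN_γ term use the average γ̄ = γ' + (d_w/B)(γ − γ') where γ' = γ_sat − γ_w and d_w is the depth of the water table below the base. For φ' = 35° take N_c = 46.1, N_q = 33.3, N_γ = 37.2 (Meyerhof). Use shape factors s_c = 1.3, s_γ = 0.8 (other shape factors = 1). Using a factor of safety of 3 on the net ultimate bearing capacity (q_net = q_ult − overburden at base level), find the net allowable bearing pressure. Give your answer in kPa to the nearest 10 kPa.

Overburden at base level: q = 17.1 × 1.5 = 25.65 kPa.
The water table is 2.79 m below the base (< B = 3.93 m), so the ½γBN_γ term uses γ̄ = γ' + (d_w/B)(γ − γ') = 8.89 + (2.79/3.93)(17.1 − 8.89) = 14.718 kN/m³.
Cohesion term c·N_c·s_c = 24 × 46.1 × 1.3 = 1438.3 kPa; surcharge term q·N_q = 25.65 × 33.3 = 854.14 kPa; self-weight term 0.5·γ·B·N_γ·s_γ = 0.5 × 14.718 × 3.93 × 37.2 × 0.8 = 860.71 kPa.
q_ult = 1438.3 + 854.14 + 860.71 = 3153.2 kPa.
q_net = 3153.2 − 25.65 = 3127.5 kPa.
q_all(net) = 3127.5 / 3 = 1042.5 kPa.

q_all(net) ≈ 1040 kPa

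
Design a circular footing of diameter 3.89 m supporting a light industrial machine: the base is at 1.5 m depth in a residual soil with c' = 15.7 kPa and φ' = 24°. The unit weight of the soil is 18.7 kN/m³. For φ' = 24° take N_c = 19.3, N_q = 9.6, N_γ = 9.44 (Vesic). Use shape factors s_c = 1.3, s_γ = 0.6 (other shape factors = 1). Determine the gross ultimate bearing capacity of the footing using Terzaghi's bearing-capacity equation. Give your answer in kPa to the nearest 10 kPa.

q_ult ≈ 870 kPa

q = γ·D_f = 18.7 × 1.5 = 28.05 kPa.
c·N_c·s_c = 15.7 × 19.3 × 1.3 = 393.91 kPa
q·N_q = 28.05 × 9.6 = 269.28 kPa
0.5·γ·B·N_γ·s_γ = 0.5 × 18.7 × 3.89 × 9.44 × 0.6 = 206.01 kPa
q_ult = 393.91 + 269.28 + 206.01 = 869.2 kPa.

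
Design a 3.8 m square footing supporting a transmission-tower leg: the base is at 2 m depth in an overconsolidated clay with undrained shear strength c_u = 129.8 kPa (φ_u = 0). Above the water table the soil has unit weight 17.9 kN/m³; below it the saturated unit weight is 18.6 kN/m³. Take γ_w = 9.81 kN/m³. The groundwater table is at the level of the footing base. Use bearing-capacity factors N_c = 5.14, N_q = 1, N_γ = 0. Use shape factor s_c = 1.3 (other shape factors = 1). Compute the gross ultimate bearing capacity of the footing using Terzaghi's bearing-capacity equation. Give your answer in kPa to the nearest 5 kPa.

q_ult ≈ 905 kPa

q = γ·D_f = 17.9 × 2 = 35.8 kPa.
c·N_c·s_c = 129.8 × 5.14 × 1.3 = 867.32 kPa
q·N_q = 35.8 × 1 = 35.8 kPa
q_ult = 867.32 + 35.8 = 903.12 kPa.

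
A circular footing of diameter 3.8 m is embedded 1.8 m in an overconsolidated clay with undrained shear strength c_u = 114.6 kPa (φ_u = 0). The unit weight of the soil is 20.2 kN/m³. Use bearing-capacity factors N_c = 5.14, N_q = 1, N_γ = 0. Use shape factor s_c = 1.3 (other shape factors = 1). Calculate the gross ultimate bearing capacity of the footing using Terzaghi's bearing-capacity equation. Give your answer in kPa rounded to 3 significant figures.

q_ult ≈ 802 kPa

q = γ·D_f = 20.2 × 1.8 = 36.36 kPa.
c·N_c·s_c = 114.6 × 5.14 × 1.3 = 765.76 kPa
q·N_q = 36.36 × 1 = 36.36 kPa
q_ult = 765.76 + 36.36 = 802.12 kPa.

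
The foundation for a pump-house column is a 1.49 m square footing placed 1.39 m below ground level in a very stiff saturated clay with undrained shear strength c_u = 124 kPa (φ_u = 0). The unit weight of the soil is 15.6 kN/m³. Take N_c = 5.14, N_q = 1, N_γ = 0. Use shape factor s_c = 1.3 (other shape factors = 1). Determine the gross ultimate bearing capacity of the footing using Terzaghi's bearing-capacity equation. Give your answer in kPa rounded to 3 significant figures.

q_ult ≈ 850 kPa

Overburden at base level: q = 15.6 × 1.39 = 21.684 kPa.
Cohesion term c·N_c·s_c = 124 × 5.14 × 1.3 = 828.57 kPa; surcharge term q·N_q = 21.684 × 1 = 21.684 kPa.
q_ult = 828.57 + 21.684 = 850.25 kPa.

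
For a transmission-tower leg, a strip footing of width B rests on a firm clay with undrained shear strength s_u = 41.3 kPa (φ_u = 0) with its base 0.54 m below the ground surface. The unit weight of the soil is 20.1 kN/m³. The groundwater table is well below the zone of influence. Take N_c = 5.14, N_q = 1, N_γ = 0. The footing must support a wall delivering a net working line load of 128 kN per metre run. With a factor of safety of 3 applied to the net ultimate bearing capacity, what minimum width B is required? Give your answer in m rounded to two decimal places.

Effective surcharge at the founding depth q = γ·D_f = 20.1 × 0.54 = 10.854 kPa.
q_ult = c·N_c + q·N_q
     = 41.3 × 5.14 + 10.854 × 1
     = 212.28 + 10.854 = 223.14 kPa.
For φ = 0 the ½γBN_γ term vanishes, so q_ult is independent of B. q_net = 223.14 − 10.854 = 212.28 kPa; q_all(net) = 212.28/3 = 70.761 kPa.
Required width B = w / q_all(net) = 128 / 70.761 = 1.809 m.

B = 1.81 m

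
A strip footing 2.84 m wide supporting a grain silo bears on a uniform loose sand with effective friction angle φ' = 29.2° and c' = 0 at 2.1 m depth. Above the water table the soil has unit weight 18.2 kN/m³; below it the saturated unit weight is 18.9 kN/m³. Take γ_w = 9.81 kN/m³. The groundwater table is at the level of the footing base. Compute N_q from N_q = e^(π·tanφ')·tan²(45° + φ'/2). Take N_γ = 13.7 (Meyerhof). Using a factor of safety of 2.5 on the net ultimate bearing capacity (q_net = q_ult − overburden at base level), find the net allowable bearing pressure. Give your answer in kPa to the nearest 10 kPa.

q_all(net) ≈ 310 kPa

N_q = e^(π·tan29.2°)·tan²(59.6°) = 16.82.
Effective surcharge at the founding depth q = γ·D_f = 18.2 × 2.1 = 38.22 kPa.
The water table coincides with the base, so in the self-weight term γ → γ' = 9.09 kN/m³.
q_ult = q·N_q + 0.5·γ·B·N_γ
     = 38.22 × 16.815 + 0.5 × 9.09 × 2.84 × 13.7
     = 642.67 + 176.84 = 819.51 kPa.
q_net = 819.51 − 38.22 = 781.29 kPa.
q_all(net) = 781.29 / 2.5 = 312.51 kPa.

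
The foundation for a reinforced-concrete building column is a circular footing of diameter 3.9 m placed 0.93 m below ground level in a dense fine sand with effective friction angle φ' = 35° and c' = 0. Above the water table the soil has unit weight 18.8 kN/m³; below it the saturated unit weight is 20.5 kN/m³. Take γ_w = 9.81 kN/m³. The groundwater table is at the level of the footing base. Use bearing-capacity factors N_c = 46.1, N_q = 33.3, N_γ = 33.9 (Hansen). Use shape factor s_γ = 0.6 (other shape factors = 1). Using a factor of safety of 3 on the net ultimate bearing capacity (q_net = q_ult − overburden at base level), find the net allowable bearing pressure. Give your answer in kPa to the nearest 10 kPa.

Effective surcharge at the founding depth q = γ·D_f = 18.8 × 0.93 = 17.484 kPa.
The water table coincides with the base, so in the self-weight term γ → γ' = 10.69 kN/m³.
q_ult = q·N_q + 0.5·γ·B·N_γ·s_γ
     = 17.484 × 33.3 + 0.5 × 10.69 × 3.9 × 33.9 × 0.6
     = 582.22 + 424 = 1006.2 kPa.
q_net = 1006.2 − 17.484 = 988.73 kPa.
q_all(net) = 988.73 / 3 = 329.58 kPa.

q_all(net) ≈ 330 kPa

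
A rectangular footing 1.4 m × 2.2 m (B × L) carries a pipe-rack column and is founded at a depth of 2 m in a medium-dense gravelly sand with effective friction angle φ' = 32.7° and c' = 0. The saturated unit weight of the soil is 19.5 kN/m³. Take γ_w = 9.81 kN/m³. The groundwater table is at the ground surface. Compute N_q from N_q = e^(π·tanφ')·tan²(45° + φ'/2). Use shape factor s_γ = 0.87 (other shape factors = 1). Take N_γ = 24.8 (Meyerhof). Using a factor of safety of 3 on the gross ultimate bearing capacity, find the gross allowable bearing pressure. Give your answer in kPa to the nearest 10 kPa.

q_all ≈ 210 kPa

N_q = e^(π·tan32.7°)·tan²(61.35°) = 25.18.
Water table at ground surface, so effective unit weight γ' = 19.5 − 9.81 = 9.69 kN/m³ is used throughout; overburden q = 9.69 × 2 = 19.38 kPa; the same γ' applies in the ½γBN_γ term.
Surcharge term q·N_q = 19.38 × 25.175 = 487.89 kPa; self-weight term 0.5·γ·B·N_γ·s_γ = 0.5 × 9.69 × 1.4 × 24.8 × 0.87 = 146.35 kPa.
q_ult = 487.89 + 146.35 = 634.24 kPa.
q_all = 634.24 / 3 = 211.41 kPa.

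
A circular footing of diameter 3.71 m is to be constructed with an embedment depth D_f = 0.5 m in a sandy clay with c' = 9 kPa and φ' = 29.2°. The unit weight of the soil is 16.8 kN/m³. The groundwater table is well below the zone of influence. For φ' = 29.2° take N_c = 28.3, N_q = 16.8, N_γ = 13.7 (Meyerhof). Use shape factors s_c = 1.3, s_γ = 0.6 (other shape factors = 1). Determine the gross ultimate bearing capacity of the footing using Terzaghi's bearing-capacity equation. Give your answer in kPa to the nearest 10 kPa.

Effective surcharge at the founding depth q = γ·D_f = 16.8 × 0.5 = 8.4 kPa.
q_ult = c·N_c·s_c + q·N_q + 0.5·γ·B·N_γ·s_γ
     = 9 × 28.3 × 1.3 + 8.4 × 16.8 + 0.5 × 16.8 × 3.71 × 13.7 × 0.6
     = 331.11 + 141.12 + 256.17 = 728.4 kPa.

q_ult ≈ 730 kPa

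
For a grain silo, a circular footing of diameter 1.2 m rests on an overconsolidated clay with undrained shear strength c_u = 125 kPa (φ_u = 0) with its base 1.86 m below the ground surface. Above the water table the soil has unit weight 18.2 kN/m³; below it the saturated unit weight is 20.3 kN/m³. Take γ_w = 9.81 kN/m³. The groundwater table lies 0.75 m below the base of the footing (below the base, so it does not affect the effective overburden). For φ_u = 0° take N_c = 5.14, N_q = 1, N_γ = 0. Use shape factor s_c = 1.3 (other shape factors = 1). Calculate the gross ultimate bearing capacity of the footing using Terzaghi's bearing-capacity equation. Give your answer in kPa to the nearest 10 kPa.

q_ult ≈ 870 kPa

Overburden at base level: q = 18.2 × 1.86 = 33.852 kPa.
Cohesion term c·N_c·s_c = 125 × 5.14 × 1.3 = 835.25 kPa; surcharge term q·N_q = 33.852 × 1 = 33.852 kPa.
q_ult = 835.25 + 33.852 = 869.1 kPa.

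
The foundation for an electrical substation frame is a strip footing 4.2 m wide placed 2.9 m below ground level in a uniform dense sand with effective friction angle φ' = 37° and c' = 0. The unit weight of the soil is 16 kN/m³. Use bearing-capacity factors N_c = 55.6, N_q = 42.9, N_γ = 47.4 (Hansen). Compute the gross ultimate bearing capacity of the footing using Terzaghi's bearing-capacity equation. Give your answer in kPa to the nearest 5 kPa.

Overburden at base level: q = 16 × 2.9 = 46.4 kPa.
Surcharge term q·N_q = 46.4 × 42.9 = 1990.6 kPa; self-weight term 0.5·γ·B·N_γ = 0.5 × 16 × 4.2 × 47.4 = 1592.6 kPa.
q_ult = 1990.6 + 1592.6 = 3583.2 kPa.

q_ult ≈ 3585 kPa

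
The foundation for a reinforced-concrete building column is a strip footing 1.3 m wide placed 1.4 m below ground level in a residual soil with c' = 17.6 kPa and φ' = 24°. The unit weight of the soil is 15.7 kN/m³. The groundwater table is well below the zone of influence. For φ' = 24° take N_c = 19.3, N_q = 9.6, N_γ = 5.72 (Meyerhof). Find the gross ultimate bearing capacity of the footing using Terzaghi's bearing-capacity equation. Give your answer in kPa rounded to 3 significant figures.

q_ult ≈ 609 kPa

Overburden at base level: q = 15.7 × 1.4 = 21.98 kPa.
Cohesion term c·N_c = 17.6 × 19.3 = 339.68 kPa; surcharge term q·N_q = 21.98 × 9.6 = 211.01 kPa; self-weight term 0.5·γ·B·N_γ = 0.5 × 15.7 × 1.3 × 5.72 = 58.373 kPa.
q_ult = 339.68 + 211.01 + 58.373 = 609.06 kPa.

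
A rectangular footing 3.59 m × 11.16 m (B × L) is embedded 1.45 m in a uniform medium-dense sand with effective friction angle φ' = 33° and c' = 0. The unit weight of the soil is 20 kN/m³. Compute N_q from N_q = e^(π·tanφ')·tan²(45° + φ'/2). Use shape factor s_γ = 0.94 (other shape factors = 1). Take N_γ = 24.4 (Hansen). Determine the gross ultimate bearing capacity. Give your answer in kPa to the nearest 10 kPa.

q_ult ≈ 1580 kPa

tan33° = 0.6494, so N_q = e^(π×0.6494)·tan²(61.5°) = 7.692 × 3.392 = 26.09.
q = γ·D_f = 20 × 1.45 = 29 kPa.
q·N_q = 29 × 26.092 = 756.67 kPa
0.5·γ·B·N_γ·s_γ = 0.5 × 20 × 3.59 × 24.4 × 0.94 = 823.4 kPa
q_ult = 756.67 + 823.4 = 1580.1 kPa.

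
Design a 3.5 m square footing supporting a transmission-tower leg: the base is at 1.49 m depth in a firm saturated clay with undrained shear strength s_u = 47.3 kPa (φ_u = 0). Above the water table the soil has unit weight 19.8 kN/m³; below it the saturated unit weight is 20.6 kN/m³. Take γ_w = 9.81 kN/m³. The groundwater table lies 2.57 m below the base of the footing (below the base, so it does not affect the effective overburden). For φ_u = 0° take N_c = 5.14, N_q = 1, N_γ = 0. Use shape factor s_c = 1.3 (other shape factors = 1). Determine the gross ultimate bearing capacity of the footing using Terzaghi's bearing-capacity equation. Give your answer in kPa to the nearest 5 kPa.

Effective surcharge at the founding depth q = γ·D_f = 19.8 × 1.49 = 29.502 kPa.
q_ult = c·N_c·s_c + q·N_q
     = 47.3 × 5.14 × 1.3 + 29.502 × 1
     = 316.06 + 29.502 = 345.56 kPa.

q_ult ≈ 345 kPa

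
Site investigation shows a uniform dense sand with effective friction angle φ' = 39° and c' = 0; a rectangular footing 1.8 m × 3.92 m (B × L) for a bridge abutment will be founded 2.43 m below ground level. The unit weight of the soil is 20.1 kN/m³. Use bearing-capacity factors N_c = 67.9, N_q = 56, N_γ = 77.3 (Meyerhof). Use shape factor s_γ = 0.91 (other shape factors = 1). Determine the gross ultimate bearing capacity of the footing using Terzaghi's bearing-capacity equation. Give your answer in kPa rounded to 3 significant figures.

q_ult ≈ 4010 kPa

Overburden at base level: q = 20.1 × 2.43 = 48.843 kPa.
Surcharge term q·N_q = 48.843 × 56 = 2735.2 kPa; self-weight term 0.5·γ·B·N_γ·s_γ = 0.5 × 20.1 × 1.8 × 77.3 × 0.91 = 1272.5 kPa.
q_ult = 2735.2 + 1272.5 = 4007.7 kPa.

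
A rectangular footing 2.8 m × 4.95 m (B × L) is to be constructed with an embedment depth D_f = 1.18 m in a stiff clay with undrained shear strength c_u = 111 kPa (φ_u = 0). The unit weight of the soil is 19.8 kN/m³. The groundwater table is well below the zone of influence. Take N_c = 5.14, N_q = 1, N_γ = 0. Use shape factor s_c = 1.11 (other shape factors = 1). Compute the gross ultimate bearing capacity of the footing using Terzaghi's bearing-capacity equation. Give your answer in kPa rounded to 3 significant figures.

q_ult ≈ 657 kPa

q = γ·D_f = 19.8 × 1.18 = 23.364 kPa.
c·N_c·s_c = 111 × 5.14 × 1.11 = 633.3 kPa
q·N_q = 23.364 × 1 = 23.364 kPa
q_ult = 633.3 + 23.364 = 656.66 kPa.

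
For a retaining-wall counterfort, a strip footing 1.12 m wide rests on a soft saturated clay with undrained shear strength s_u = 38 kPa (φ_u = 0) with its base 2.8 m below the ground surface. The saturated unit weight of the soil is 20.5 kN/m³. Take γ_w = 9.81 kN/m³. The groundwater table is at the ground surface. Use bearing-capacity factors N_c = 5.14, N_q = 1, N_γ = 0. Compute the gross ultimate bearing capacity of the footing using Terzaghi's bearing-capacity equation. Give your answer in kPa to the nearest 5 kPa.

Water table at ground surface, so effective unit weight γ' = 20.5 − 9.81 = 10.69 kN/m³ is used throughout; overburden q = 10.69 × 2.8 = 29.932 kPa.
Cohesion term c·N_c = 38 × 5.14 = 195.32 kPa; surcharge term q·N_q = 29.932 × 1 = 29.932 kPa.
q_ult = 195.32 + 29.932 = 225.25 kPa.

q_ult ≈ 225 kPa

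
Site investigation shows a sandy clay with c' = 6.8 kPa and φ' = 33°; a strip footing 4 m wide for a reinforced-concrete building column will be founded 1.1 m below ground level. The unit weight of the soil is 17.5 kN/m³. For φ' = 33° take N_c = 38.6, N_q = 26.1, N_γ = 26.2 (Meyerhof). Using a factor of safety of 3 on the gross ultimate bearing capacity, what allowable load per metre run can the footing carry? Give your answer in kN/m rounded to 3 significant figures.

≈ 2240 kN/m

Overburden at base level: q = 17.5 × 1.1 = 19.25 kPa.
Cohesion term c·N_c = 6.8 × 38.6 = 262.48 kPa; surcharge term q·N_q = 19.25 × 26.1 = 502.43 kPa; self-weight term 0.5·γ·B·N_γ = 0.5 × 17.5 × 4 × 26.2 = 917 kPa.
q_ult = 262.48 + 502.43 + 917 = 1681.9 kPa.
Gross allowable pressure q_all = 1681.9 / 3 = 560.63 kPa.
Allowable wall load = q_all × B = 560.63 × 4 = 2242.5 kN per metre run.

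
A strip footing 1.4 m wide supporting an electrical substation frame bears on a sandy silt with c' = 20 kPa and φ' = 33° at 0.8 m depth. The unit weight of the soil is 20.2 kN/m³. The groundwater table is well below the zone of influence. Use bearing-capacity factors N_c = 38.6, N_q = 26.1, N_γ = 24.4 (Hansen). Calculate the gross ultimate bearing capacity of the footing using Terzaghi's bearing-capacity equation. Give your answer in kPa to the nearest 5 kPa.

Overburden at base level: q = 20.2 × 0.8 = 16.16 kPa.
Cohesion term c·N_c = 20 × 38.6 = 772 kPa; surcharge term q·N_q = 16.16 × 26.1 = 421.78 kPa; self-weight term 0.5·γ·B·N_γ = 0.5 × 20.2 × 1.4 × 24.4 = 345.02 kPa.
q_ult = 772 + 421.78 + 345.02 = 1538.8 kPa.

q_ult ≈ 1540 kPa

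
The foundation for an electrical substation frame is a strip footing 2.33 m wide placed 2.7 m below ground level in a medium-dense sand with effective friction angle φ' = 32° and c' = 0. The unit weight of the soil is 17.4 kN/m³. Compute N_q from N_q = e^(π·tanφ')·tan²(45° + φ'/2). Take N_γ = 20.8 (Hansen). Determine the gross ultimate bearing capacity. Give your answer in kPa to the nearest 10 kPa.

q_ult ≈ 1510 kPa

tan32° = 0.6249, so N_q = e^(π×0.6249)·tan²(61°) = 7.121 × 3.255 = 23.18.
Overburden at base level: q = 17.4 × 2.7 = 46.98 kPa.
Surcharge term q·N_q = 46.98 × 23.177 = 1088.8 kPa; self-weight term 0.5·γ·B·N_γ = 0.5 × 17.4 × 2.33 × 20.8 = 421.64 kPa.
q_ult = 1088.8 + 421.64 = 1510.5 kPa.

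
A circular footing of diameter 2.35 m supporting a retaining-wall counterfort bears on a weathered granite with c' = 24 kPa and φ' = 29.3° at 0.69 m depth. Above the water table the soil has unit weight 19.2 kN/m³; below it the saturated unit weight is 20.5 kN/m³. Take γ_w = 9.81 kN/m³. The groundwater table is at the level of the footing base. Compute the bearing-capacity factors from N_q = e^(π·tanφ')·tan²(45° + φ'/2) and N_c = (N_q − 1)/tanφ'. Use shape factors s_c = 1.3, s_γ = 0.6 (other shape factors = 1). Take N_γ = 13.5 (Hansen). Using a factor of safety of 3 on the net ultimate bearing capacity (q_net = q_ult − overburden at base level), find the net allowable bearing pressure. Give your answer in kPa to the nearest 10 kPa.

N_q = e^(π·tan29.3°)·tan²(59.65°) = 17; N_c = (N_q − 1)/tanφ' = 28.52.
q = γ·D_f = 19.2 × 0.69 = 13.248 kPa.
For the ½γBN_γ term take γ' = 20.5 − 9.81 = 10.69 kN/m³ (soil below base is submerged).
c·N_c·s_c = 24 × 28.52 × 1.3 = 889.81 kPa
q·N_q = 13.248 × 17.004 = 225.28 kPa
0.5·γ·B·N_γ·s_γ = 0.5 × 10.69 × 2.35 × 13.5 × 0.6 = 101.74 kPa
q_ult = 889.81 + 225.28 + 101.74 = 1216.8 kPa.
q_net = 1216.8 − 13.248 = 1203.6 kPa.
q_all(net) = 1203.6 / 3 = 401.19 kPa.

q_all(net) ≈ 400 kPa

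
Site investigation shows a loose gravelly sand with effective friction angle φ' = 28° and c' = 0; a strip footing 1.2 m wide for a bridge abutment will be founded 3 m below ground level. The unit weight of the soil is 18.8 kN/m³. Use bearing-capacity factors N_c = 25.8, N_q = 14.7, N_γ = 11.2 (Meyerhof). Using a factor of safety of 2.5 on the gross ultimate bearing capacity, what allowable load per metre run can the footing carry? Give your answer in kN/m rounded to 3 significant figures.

≈ 459 kN/m

Overburden at base level: q = 18.8 × 3 = 56.4 kPa.
Surcharge term q·N_q = 56.4 × 14.7 = 829.08 kPa; self-weight term 0.5·γ·B·N_γ = 0.5 × 18.8 × 1.2 × 11.2 = 126.34 kPa.
q_ult = 829.08 + 126.34 = 955.42 kPa.
Gross allowable pressure q_all = 955.42 / 2.5 = 382.17 kPa.
Allowable wall load = q_all × B = 382.17 × 1.2 = 458.6 kN per metre run.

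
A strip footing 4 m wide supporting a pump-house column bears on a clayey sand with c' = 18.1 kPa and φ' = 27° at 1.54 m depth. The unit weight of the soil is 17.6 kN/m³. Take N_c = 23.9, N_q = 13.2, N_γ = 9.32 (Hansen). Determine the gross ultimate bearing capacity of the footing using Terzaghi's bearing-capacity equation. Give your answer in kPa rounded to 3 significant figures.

q_ult ≈ 1120 kPa

Effective surcharge at the founding depth q = γ·D_f = 17.6 × 1.54 = 27.104 kPa.
q_ult = c·N_c + q·N_q + 0.5·γ·B·N_γ
     = 18.1 × 23.9 + 27.104 × 13.2 + 0.5 × 17.6 × 4 × 9.32
     = 432.59 + 357.77 + 328.06 = 1118.4 kPa.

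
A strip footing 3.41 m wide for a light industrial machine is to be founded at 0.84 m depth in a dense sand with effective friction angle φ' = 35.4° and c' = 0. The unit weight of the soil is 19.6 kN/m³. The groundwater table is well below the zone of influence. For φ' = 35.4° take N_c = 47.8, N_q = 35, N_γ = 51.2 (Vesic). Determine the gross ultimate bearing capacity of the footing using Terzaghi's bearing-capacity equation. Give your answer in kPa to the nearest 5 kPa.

Overburden at base level: q = 19.6 × 0.84 = 16.464 kPa.
Surcharge term q·N_q = 16.464 × 35 = 576.24 kPa; self-weight term 0.5·γ·B·N_γ = 0.5 × 19.6 × 3.41 × 51.2 = 1711 kPa.
q_ult = 576.24 + 1711 = 2287.2 kPa.

q_ult ≈ 2285 kPa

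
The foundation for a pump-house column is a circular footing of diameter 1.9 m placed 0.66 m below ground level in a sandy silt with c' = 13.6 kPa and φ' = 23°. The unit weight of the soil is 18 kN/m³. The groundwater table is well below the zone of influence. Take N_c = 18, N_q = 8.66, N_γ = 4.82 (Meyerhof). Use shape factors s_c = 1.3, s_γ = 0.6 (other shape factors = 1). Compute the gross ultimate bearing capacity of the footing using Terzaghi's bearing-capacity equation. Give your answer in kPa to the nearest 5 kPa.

Effective surcharge at the founding depth q = γ·D_f = 18 × 0.66 = 11.88 kPa.
q_ult = c·N_c·s_c + q·N_q + 0.5·γ·B·N_γ·s_γ
     = 13.6 × 18 × 1.3 + 11.88 × 8.66 + 0.5 × 18 × 1.9 × 4.82 × 0.6
     = 318.24 + 102.88 + 49.453 = 470.57 kPa.

q_ult ≈ 470 kPa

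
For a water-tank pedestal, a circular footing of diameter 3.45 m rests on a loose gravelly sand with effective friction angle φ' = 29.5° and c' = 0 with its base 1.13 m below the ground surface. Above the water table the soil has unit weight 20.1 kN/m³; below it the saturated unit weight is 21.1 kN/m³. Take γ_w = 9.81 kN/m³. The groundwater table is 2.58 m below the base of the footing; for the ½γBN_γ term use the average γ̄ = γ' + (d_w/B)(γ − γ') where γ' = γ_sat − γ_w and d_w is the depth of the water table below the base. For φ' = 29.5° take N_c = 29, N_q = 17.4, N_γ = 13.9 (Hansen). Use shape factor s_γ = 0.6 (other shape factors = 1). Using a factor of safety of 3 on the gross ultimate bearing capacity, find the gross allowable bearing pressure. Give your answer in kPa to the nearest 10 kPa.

Overburden at base level: q = 20.1 × 1.13 = 22.713 kPa.
The water table is 2.58 m below the base (< B = 3.45 m), so the ½γBN_γ term uses γ̄ = γ' + (d_w/B)(γ − γ') = 11.29 + (2.58/3.45)(20.1 − 11.29) = 17.878 kN/m³.
Surcharge term q·N_q = 22.713 × 17.4 = 395.21 kPa; self-weight term 0.5·γ·B·N_γ·s_γ = 0.5 × 17.878 × 3.45 × 13.9 × 0.6 = 257.21 kPa.
q_ult = 395.21 + 257.21 = 652.41 kPa.
q_all = 652.41 / 3 = 217.47 kPa.

q_all ≈ 220 kPa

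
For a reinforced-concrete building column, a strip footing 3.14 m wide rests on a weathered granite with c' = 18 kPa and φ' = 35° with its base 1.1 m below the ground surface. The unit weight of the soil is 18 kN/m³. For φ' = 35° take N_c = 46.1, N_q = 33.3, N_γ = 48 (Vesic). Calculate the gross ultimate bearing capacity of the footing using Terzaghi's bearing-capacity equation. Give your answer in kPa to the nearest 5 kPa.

q_ult ≈ 2845 kPa

Overburden at base level: q = 18 × 1.1 = 19.8 kPa.
Cohesion term c·N_c = 18 × 46.1 = 829.8 kPa; surcharge term q·N_q = 19.8 × 33.3 = 659.34 kPa; self-weight term 0.5·γ·B·N_γ = 0.5 × 18 × 3.14 × 48 = 1356.5 kPa.
q_ult = 829.8 + 659.34 + 1356.5 = 2845.6 kPa.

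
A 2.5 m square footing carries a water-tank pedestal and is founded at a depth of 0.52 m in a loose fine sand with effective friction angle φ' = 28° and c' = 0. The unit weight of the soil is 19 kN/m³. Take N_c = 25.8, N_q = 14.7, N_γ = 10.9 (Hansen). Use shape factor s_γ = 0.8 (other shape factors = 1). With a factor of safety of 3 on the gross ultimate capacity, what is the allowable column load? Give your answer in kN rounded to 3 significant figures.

P_all ≈ 734 kN

q = γ·D_f = 19 × 0.52 = 9.88 kPa.
q·N_q = 9.88 × 14.7 = 145.24 kPa
0.5·γ·B·N_γ·s_γ = 0.5 × 19 × 2.5 × 10.9 × 0.8 = 207.1 kPa
q_ult = 145.24 + 207.1 = 352.34 kPa.
Gross allowable pressure q_all = 352.34 / 3 = 117.45 kPa.
Footing area = 6.25 m², so allowable column load = 117.45 × 6.25 = 734.03 kN.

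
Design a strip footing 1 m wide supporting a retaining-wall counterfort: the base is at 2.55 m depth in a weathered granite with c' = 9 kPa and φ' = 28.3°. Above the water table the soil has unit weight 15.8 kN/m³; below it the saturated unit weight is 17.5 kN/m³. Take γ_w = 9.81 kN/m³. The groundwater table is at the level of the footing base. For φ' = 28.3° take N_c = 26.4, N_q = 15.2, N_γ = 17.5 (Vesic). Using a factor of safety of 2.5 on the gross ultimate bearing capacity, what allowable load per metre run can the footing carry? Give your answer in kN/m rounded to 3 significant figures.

≈ 367 kN/m

Overburden at base level: q = 15.8 × 2.55 = 40.29 kPa.
Below the base the soil is submerged, so the ½γBN_γ term uses γ' = 17.5 − 9.81 = 7.69 kN/m³.
Cohesion term c·N_c = 9 × 26.4 = 237.6 kPa; surcharge term q·N_q = 40.29 × 15.2 = 612.41 kPa; self-weight term 0.5·γ·B·N_γ = 0.5 × 7.69 × 1 × 17.5 = 67.287 kPa.
q_ult = 237.6 + 612.41 + 67.287 = 917.3 kPa.
Gross allowable pressure q_all = 917.3 / 2.5 = 366.92 kPa.
Allowable wall load = q_all × B = 366.92 × 1 = 366.92 kN per metre run.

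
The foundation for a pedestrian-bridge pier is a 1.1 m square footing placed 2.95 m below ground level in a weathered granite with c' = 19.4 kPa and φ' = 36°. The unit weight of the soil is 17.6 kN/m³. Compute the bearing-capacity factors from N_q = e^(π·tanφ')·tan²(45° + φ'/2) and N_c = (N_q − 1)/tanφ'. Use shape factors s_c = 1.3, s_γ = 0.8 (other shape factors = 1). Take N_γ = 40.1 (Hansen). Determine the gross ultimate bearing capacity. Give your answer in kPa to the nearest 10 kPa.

q_ult ≈ 3550 kPa

tan36° = 0.7265, so N_q = e^(π×0.7265)·tan²(63°) = 9.801 × 3.852 = 37.75.
N_c = (37.75 − 1)/tan36° = 50.59.
Effective surcharge at the founding depth q = γ·D_f = 17.6 × 2.95 = 51.92 kPa.
q_ult = c·N_c·s_c + q·N_q + 0.5·γ·B·N_γ·s_γ
     = 19.4 × 50.585 × 1.3 + 51.92 × 37.752 + 0.5 × 17.6 × 1.1 × 40.1 × 0.8
     = 1275.8 + 1960.1 + 310.53 = 3546.4 kPa.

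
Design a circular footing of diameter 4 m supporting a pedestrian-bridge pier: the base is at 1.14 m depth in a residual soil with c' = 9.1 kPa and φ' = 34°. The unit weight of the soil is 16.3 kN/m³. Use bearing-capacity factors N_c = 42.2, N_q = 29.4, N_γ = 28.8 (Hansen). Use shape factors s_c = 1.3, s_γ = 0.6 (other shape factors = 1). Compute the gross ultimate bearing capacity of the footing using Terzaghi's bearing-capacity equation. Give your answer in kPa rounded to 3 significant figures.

q = γ·D_f = 16.3 × 1.14 = 18.582 kPa.
c·N_c·s_c = 9.1 × 42.2 × 1.3 = 499.23 kPa
q·N_q = 18.582 × 29.4 = 546.31 kPa
0.5·γ·B·N_γ·s_γ = 0.5 × 16.3 × 4 × 28.8 × 0.6 = 563.33 kPa
q_ult = 499.23 + 546.31 + 563.33 = 1608.9 kPa.

q_ult ≈ 1610 kPa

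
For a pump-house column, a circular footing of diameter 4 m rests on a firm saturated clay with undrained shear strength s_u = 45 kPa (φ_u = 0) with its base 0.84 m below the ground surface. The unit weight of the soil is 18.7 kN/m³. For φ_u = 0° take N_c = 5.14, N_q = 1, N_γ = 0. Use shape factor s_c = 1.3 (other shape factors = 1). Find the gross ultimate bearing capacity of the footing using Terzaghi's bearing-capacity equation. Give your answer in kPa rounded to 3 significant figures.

q_ult ≈ 316 kPa

Overburden at base level: q = 18.7 × 0.84 = 15.708 kPa.
Cohesion term c·N_c·s_c = 45 × 5.14 × 1.3 = 300.69 kPa; surcharge term q·N_q = 15.708 × 1 = 15.708 kPa.
q_ult = 300.69 + 15.708 = 316.4 kPa.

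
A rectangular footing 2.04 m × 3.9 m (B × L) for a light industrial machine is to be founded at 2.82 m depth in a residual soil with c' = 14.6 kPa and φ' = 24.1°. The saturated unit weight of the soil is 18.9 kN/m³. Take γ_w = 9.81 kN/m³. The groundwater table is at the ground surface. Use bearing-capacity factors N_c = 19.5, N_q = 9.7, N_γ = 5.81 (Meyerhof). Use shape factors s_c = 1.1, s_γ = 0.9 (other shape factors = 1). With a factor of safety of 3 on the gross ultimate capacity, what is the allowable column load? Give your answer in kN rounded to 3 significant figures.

γ' = 18.9 − 9.81 = 9.09 kN/m³ (submerged throughout). q = 9.09 × 2.82 = 25.634 kPa; the same γ' applies in the ½γBN_γ term.
c·N_c·s_c = 14.6 × 19.5 × 1.1 = 313.17 kPa
q·N_q = 25.634 × 9.7 = 248.65 kPa
0.5·γ·B·N_γ·s_γ = 0.5 × 9.09 × 2.04 × 5.81 × 0.9 = 48.482 kPa
q_ult = 313.17 + 248.65 + 48.482 = 610.3 kPa.
Gross allowable pressure q_all = 610.3 / 3 = 203.43 kPa.
Footing area = 7.956 m², so allowable column load = 203.43 × 7.956 = 1618.5 kN.

P_all ≈ 1620 kN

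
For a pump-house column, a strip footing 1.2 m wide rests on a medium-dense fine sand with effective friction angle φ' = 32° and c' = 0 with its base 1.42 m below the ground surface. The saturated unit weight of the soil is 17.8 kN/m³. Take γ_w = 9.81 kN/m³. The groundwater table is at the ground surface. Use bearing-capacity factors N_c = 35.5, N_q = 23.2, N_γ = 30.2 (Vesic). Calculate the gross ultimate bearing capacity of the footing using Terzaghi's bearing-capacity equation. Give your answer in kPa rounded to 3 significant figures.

γ' = 17.8 − 9.81 = 7.99 kN/m³ (submerged throughout). q = 7.99 × 1.42 = 11.346 kPa; the same γ' applies in the ½γBN_γ term.
q·N_q = 11.346 × 23.2 = 263.22 kPa
0.5·γ·B·N_γ = 0.5 × 7.99 × 1.2 × 30.2 = 144.78 kPa
q_ult = 263.22 + 144.78 = 408 kPa.

q_ult ≈ 408 kPa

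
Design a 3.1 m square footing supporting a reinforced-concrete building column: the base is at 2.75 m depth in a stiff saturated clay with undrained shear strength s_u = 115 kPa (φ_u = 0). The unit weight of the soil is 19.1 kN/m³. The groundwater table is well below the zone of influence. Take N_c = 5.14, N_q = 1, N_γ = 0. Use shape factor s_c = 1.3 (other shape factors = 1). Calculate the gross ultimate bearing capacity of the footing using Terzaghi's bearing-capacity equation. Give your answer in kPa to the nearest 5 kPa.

q_ult ≈ 820 kPa

Overburden at base level: q = 19.1 × 2.75 = 52.525 kPa.
Cohesion term c·N_c·s_c = 115 × 5.14 × 1.3 = 768.43 kPa; surcharge term q·N_q = 52.525 × 1 = 52.525 kPa.
q_ult = 768.43 + 52.525 = 820.95 kPa.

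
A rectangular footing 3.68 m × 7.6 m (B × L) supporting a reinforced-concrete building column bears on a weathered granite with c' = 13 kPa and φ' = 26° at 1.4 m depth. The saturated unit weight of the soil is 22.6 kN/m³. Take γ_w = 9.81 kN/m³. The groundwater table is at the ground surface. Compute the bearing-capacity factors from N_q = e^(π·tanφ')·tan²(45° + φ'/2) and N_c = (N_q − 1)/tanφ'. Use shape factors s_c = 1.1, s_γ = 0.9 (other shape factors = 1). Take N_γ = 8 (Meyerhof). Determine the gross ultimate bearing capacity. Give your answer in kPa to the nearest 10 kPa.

q_ult ≈ 700 kPa

tan26° = 0.4877, so N_q = e^(π×0.4877)·tan²(58°) = 4.629 × 2.561 = 11.85.
N_c = (11.85 − 1)/tan26° = 22.25.
γ' = 22.6 − 9.81 = 12.79 kN/m³ (submerged throughout). q = 12.79 × 1.4 = 17.906 kPa; the same γ' applies in the ½γBN_γ term.
c·N_c·s_c = 13 × 22.254 × 1.1 = 318.24 kPa
q·N_q = 17.906 × 11.854 = 212.26 kPa
0.5·γ·B·N_γ·s_γ = 0.5 × 12.79 × 3.68 × 8 × 0.9 = 169.44 kPa
q_ult = 318.24 + 212.26 + 169.44 = 699.94 kPa.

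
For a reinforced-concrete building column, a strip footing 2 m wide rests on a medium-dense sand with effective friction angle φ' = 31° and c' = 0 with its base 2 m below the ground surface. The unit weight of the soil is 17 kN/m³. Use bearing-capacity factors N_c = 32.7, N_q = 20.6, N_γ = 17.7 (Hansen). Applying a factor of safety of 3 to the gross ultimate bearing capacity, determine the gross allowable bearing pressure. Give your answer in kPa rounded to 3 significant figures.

q = γ·D_f = 17 × 2 = 34 kPa.
q·N_q = 34 × 20.6 = 700.4 kPa
0.5·γ·B·N_γ = 0.5 × 17 × 2 × 17.7 = 300.9 kPa
q_ult = 700.4 + 300.9 = 1001.3 kPa.
q_all = q_ult / FS = 1001.3 / 3 = 333.77 kPa.

q_all ≈ 334 kPa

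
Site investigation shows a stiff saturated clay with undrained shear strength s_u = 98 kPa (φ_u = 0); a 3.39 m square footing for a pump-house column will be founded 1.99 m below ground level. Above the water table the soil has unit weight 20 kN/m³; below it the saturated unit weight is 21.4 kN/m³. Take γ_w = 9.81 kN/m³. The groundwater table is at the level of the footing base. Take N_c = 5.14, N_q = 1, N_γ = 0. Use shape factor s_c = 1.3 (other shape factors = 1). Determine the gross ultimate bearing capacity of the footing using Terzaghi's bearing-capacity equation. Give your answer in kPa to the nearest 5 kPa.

q = γ·D_f = 20 × 1.99 = 39.8 kPa.
c·N_c·s_c = 98 × 5.14 × 1.3 = 654.84 kPa
q·N_q = 39.8 × 1 = 39.8 kPa
q_ult = 654.84 + 39.8 = 694.64 kPa.

q_ult ≈ 695 kPa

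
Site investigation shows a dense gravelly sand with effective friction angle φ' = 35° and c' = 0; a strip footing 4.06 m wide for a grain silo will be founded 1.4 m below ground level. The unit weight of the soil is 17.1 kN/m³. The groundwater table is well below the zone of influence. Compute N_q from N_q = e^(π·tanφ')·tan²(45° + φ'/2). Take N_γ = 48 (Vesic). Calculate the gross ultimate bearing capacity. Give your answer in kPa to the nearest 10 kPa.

q_ult ≈ 2460 kPa

tan35° = 0.7002, so N_q = e^(π×0.7002)·tan²(62.5°) = 9.023 × 3.69 = 33.3.
Overburden at base level: q = 17.1 × 1.4 = 23.94 kPa.
Surcharge term q·N_q = 23.94 × 33.296 = 797.11 kPa; self-weight term 0.5·γ·B·N_γ = 0.5 × 17.1 × 4.06 × 48 = 1666.2 kPa.
q_ult = 797.11 + 1666.2 = 2463.3 kPa.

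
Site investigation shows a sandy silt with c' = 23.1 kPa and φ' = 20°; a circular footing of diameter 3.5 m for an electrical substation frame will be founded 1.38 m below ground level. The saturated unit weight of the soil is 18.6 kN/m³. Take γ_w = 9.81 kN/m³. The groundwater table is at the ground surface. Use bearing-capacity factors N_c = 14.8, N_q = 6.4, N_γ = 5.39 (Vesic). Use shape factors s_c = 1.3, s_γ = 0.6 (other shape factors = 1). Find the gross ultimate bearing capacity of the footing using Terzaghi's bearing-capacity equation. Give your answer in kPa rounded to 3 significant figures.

Water table at ground surface, so effective unit weight γ' = 18.6 − 9.81 = 8.79 kN/m³ is used throughout; overburden q = 8.79 × 1.38 = 12.13 kPa; the same γ' applies in the ½γBN_γ term.
Cohesion term c·N_c·s_c = 23.1 × 14.8 × 1.3 = 444.44 kPa; surcharge term q·N_q = 12.13 × 6.4 = 77.633 kPa; self-weight term 0.5·γ·B·N_γ·s_γ = 0.5 × 8.79 × 3.5 × 5.39 × 0.6 = 49.747 kPa.
q_ult = 444.44 + 77.633 + 49.747 = 571.82 kPa.

q_ult ≈ 572 kPa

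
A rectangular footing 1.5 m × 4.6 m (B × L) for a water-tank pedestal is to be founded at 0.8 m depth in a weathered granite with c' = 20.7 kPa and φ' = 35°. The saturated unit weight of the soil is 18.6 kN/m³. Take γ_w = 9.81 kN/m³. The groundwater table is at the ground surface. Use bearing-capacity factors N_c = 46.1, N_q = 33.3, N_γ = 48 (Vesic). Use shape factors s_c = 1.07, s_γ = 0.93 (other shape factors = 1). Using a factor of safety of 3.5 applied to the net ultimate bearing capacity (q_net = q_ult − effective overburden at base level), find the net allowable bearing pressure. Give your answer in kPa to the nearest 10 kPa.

With the water table at the surface the whole profile is submerged: γ' = 18.6 − 9.81 = 8.79 kN/m³, so q = γ'·D_f = 7.032 kPa; the same γ' applies in the ½γBN_γ term.
q_ult = c·N_c·s_c + q·N_q + 0.5·γ·B·N_γ·s_γ
     = 20.7 × 46.1 × 1.07 + 7.032 × 33.3 + 0.5 × 8.79 × 1.5 × 48 × 0.93
     = 1021.1 + 234.17 + 294.29 = 1549.5 kPa.
Net ultimate: q_net = 1549.5 − 7.032 = 1542.5 kPa.
q_all(net) = 1542.5 / 3.5 = 440.71 kPa.

q_all(net) ≈ 440 kPa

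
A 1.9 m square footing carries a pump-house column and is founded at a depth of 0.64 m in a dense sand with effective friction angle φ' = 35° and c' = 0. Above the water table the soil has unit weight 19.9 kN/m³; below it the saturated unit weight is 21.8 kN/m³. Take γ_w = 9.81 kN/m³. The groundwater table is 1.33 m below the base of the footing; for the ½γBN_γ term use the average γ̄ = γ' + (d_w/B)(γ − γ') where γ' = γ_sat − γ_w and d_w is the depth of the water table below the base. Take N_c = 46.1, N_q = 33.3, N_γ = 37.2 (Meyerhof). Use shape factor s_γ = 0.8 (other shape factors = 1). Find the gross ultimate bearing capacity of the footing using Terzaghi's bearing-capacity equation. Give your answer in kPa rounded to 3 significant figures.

Overburden at base level: q = 19.9 × 0.64 = 12.736 kPa.
The water table is 1.33 m below the base (< B = 1.9 m), so the ½γBN_γ term uses γ̄ = γ' + (d_w/B)(γ − γ') = 11.99 + (1.33/1.9)(19.9 − 11.99) = 17.527 kN/m³.
Surcharge term q·N_q = 12.736 × 33.3 = 424.11 kPa; self-weight term 0.5·γ·B·N_γ·s_γ = 0.5 × 17.527 × 1.9 × 37.2 × 0.8 = 495.52 kPa.
q_ult = 424.11 + 495.52 = 919.63 kPa.

q_ult ≈ 920 kPa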